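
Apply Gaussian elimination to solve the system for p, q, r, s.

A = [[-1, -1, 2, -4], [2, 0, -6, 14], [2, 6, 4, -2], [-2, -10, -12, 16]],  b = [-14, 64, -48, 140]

Forward elimination on [A|b]:
R2 <- R2 - (-2)*R1:  [  0  -2  -2   6  36 ]
R3 <- R3 - (-2)*R1:  [   0    4    8  -10  -76 ]
R4 <- R4 - (2)*R1:  [   0   -8  -16   24  168 ]
R3 <- R3 - (-2)*R2:  [  0   0   4   2  -4 ]
R4 <- R4 - (4)*R2:  [  0   0  -8   0  24 ]
R4 <- R4 - (-2)*R3:  [  0   0   0   4  16 ]
Row echelon form:
[ -1  -1   2  -4  |  -14 ]
[  0  -2  -2   6  |   36 ]
[  0   0   4   2  |   -4 ]
[  0   0   0   4  |   16 ]
Back-substitution:
s = (16) / 4 = 4
r = (-4 - (2)*(4)) / 4 = -3
q = (36 - (-2)*(-3) - (6)*(4)) / -2 = -3
p = (-14 - (-1)*(-3) - (2)*(-3) - (-4)*(4)) / -1 = -5

(-5, -3, -3, 4)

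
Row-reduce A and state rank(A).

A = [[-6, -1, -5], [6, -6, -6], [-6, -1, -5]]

rank(A) = 2

Row reduction:
R2 <- R2 - (-1)*R1:  [   0   -7  -11 ]
R3 <- R3 - (1)*R1:  [ 0  0  0 ]
Row echelon form:
[ -6  -1   -5 ]
[  0  -7  -11 ]
[  0   0    0 ]
Nonzero rows / pivot columns: 2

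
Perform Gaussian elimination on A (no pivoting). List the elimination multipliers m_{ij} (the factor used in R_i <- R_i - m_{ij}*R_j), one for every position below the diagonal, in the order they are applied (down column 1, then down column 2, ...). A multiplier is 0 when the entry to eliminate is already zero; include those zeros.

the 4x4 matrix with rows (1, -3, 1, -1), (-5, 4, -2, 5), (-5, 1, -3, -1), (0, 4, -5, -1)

Forward elimination:
R2 <- R2 - (-5)*R1:  [   0  -11    3    0 ]
R3 <- R3 - (-5)*R1:  [   0  -14    2   -6 ]
R4: entry in column 1 is already 0 -> m_{41} = 0 (no row operation needed)
R3 <- R3 - (14/11)*R2:  [      0       0  -20/11      -6 ]
R4 <- R4 - (-4/11)*R2:  [      0       0  -43/11      -1 ]
R4 <- R4 - (43/20)*R3:  [      0       0       0  119/10 ]
Multipliers (in order of application): m_{21} = -5, m_{31} = -5, m_{41} = 0, m_{32} = 14/11, m_{42} = -4/11, m_{43} = 43/20

multipliers: -5, -5, 0, 14/11, -4/11, 43/20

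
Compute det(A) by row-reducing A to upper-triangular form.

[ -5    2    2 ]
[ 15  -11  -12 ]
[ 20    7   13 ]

Forward elimination:
R2 <- R2 - (-3)*R1:  [  0  -5  -6 ]
R3 <- R3 - (-4)*R1:  [  0  15  21 ]
R3 <- R3 - (-3)*R2:  [ 0  0  3 ]
Upper-triangular form:
[ -5   2   2 ]
[  0  -5  -6 ]
[  0   0   3 ]
det(A) = (-1)^0 * (-5) * (-5) * (3) = 75  (0 row swaps -> sign +1)

det(A) = 75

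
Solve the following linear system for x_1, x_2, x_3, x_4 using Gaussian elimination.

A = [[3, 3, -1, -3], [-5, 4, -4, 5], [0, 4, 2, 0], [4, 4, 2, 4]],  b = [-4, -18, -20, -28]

Forward elimination on [A|b]:
R2 <- R2 - (-5/3)*R1:  [     0      9  -17/3      0  -74/3 ]
R4 <- R4 - (4/3)*R1:  [     0      0   10/3      8  -68/3 ]
R3 <- R3 - (4/9)*R2:  [       0        0   122/27        0  -244/27 ]
R4 <- R4 - (45/61)*R3:  [   0    0    0    8  -16 ]
Row echelon form:
[ 3  3      -1  -3  |       -4 ]
[ 0  9   -17/3   0  |    -74/3 ]
[ 0  0  122/27   0  |  -244/27 ]
[ 0  0       0   8  |      -16 ]
Back-substitution:
x_4 = (-16) / 8 = -2
x_3 = (-244/27) / (122/27) = -2
x_2 = (-74/3 - (-17/3)*(-2)) / 9 = -4
x_1 = (-4 - (3)*(-4) - (-1)*(-2) - (-3)*(-2)) / 3 = 0

(0, -4, -2, -2)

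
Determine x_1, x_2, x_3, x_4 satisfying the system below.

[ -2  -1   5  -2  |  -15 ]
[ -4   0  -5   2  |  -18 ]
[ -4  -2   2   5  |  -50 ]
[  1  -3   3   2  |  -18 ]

(5, 3, -2, -4)

Forward elimination on [A|b]:
R2 <- R2 - (2)*R1:  [   0    2  -15    6   12 ]
R3 <- R3 - (2)*R1:  [   0    0   -8    9  -20 ]
R4 <- R4 - (-1/2)*R1:  [     0   -7/2   11/2      1  -51/2 ]
R4 <- R4 - (-7/4)*R2:  [     0      0  -83/4   23/2   -9/2 ]
R4 <- R4 - (83/32)*R3:  [       0        0        0  -379/32    379/8 ]
Row echelon form:
[ -2  -1    5       -2  |    -15 ]
[  0   2  -15        6  |     12 ]
[  0   0   -8        9  |    -20 ]
[  0   0    0  -379/32  |  379/8 ]
Back-substitution:
x_4 = (379/8) / (-379/32) = -4
x_3 = (-20 - (9)*(-4)) / -8 = -2
x_2 = (12 - (-15)*(-2) - (6)*(-4)) / 2 = 3
x_1 = (-15 - (-1)*(3) - (5)*(-2) - (-2)*(-4)) / -2 = 5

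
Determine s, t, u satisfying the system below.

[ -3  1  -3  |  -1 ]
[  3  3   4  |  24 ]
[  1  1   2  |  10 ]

(-1, 5, 3)

Forward elimination on [A|b]:
R2 <- R2 - (-1)*R1:  [  0   4   1  23 ]
R3 <- R3 - (-1/3)*R1:  [    0   4/3     1  29/3 ]
R3 <- R3 - (1/3)*R2:  [   0    0  2/3    2 ]
Row echelon form:
[ -3  1   -3  |  -1 ]
[  0  4    1  |  23 ]
[  0  0  2/3  |   2 ]
Back-substitution:
u = (2) / (2/3) = 3
t = (23 - (1)*(3)) / 4 = 5
s = (-1 - (1)*(5) - (-3)*(3)) / -3 = -1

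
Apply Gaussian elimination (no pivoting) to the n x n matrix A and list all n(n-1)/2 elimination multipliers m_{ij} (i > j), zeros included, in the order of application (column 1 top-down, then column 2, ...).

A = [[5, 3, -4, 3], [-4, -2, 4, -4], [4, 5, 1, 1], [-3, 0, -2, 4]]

Forward elimination:
R2 <- R2 - (-4/5)*R1:  [    0   2/5   4/5  -8/5 ]
R3 <- R3 - (4/5)*R1:  [    0  13/5  21/5  -7/5 ]
R4 <- R4 - (-3/5)*R1:  [     0    9/5  -22/5   29/5 ]
R3 <- R3 - (13/2)*R2:  [  0   0  -1   9 ]
R4 <- R4 - (9/2)*R2:  [  0   0  -8  13 ]
R4 <- R4 - (8)*R3:  [   0    0    0  -59 ]
Multipliers (in order of application): m_{21} = -4/5, m_{31} = 4/5, m_{41} = -3/5, m_{32} = 13/2, m_{42} = 9/2, m_{43} = 8

multipliers: -4/5, 4/5, -3/5, 13/2, 9/2, 8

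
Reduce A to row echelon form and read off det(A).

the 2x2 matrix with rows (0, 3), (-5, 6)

det(A) = 15

Forward elimination:
R1 <-> R2   (pivot in column 1 was zero)
[ -5  6 ]
[  0  3 ]
Upper-triangular form:
[ -5  6 ]
[  0  3 ]
det(A) = (-1)^1 * (-5) * (3) = 15  (1 row swap -> sign -1)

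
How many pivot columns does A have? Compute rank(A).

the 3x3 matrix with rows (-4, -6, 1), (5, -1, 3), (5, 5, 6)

Row reduction:
R2 <- R2 - (-5/4)*R1:  [     0  -17/2   17/4 ]
R3 <- R3 - (-5/4)*R1:  [    0  -5/2  29/4 ]
R3 <- R3 - (5/17)*R2:  [ 0  0  6 ]
Row echelon form:
[ -4     -6     1 ]
[  0  -17/2  17/4 ]
[  0      0     6 ]
Nonzero rows / pivot columns: 3

rank(A) = 3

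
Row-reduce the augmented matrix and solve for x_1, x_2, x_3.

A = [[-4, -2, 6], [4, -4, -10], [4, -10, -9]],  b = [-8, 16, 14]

Forward elimination on [A|b]:
R2 <- R2 - (-1)*R1:  [  0  -6  -4   8 ]
R3 <- R3 - (-1)*R1:  [   0  -12   -3    6 ]
R3 <- R3 - (2)*R2:  [   0    0    5  -10 ]
Row echelon form:
[ -4  -2   6  |   -8 ]
[  0  -6  -4  |    8 ]
[  0   0   5  |  -10 ]
Back-substitution:
x_3 = (-10) / 5 = -2
x_2 = (8 - (-4)*(-2)) / -6 = 0
x_1 = (-8 - (-2)*(0) - (6)*(-2)) / -4 = -1

(-1, 0, -2)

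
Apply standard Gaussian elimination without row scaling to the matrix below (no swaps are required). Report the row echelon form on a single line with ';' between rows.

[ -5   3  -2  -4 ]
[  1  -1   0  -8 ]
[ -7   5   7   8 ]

REF = [-5 3 -2 -4; 0 -2/5 -2/5 -44/5; 0 0 9 -4]

Forward elimination:
R2 <- R2 - (-1/5)*R1:  [     0   -2/5   -2/5  -44/5 ]
R3 <- R3 - (7/5)*R1:  [    0   4/5  49/5  68/5 ]
R3 <- R3 - (-2)*R2:  [  0   0   9  -4 ]
Row echelon form:
[ -5     3    -2     -4 ]
[  0  -2/5  -2/5  -44/5 ]
[  0     0     9     -4 ]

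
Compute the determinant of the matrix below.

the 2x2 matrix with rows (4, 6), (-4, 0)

det(A) = 24

Forward elimination:
R2 <- R2 - (-1)*R1:  [ 0  6 ]
Upper-triangular form:
[ 4  6 ]
[ 0  6 ]
det(A) = (-1)^0 * (4) * (6) = 24  (0 row swaps -> sign +1)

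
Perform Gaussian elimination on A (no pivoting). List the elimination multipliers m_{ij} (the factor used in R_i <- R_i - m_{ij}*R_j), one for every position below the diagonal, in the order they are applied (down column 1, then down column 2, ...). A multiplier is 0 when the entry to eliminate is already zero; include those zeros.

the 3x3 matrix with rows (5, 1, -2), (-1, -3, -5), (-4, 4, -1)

multipliers: -1/5, -4/5, -12/7

Forward elimination:
R2 <- R2 - (-1/5)*R1:  [     0  -14/5  -27/5 ]
R3 <- R3 - (-4/5)*R1:  [     0   24/5  -13/5 ]
R3 <- R3 - (-12/7)*R2:  [     0      0  -83/7 ]
Multipliers (in order of application): m_{21} = -1/5, m_{31} = -4/5, m_{32} = -12/7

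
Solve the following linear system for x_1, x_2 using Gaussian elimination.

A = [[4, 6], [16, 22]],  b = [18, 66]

Forward elimination on [A|b]:
R2 <- R2 - (4)*R1:  [  0  -2  -6 ]
Row echelon form:
[ 4   6  |  18 ]
[ 0  -2  |  -6 ]
Back-substitution:
x_2 = (-6) / -2 = 3
x_1 = (18 - (6)*(3)) / 4 = 0

(0, 3)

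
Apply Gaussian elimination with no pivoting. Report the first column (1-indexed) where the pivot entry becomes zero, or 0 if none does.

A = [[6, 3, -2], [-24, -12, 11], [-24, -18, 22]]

Naive forward elimination:
R2 <- R2 - (-4)*R1:  [ 0  0  3 ]
R3 <- R3 - (-4)*R1:  [  0  -6  14 ]
Matrix at this point:
[ 6   3  -2 ]
[ 0   0   3 ]
[ 0  -6  14 ]
Pivot entry (2,2) is zero but row 3 has -6 in column 2 -> naive elimination stops; a row interchange (e.g. R2 <-> R3) would be required here.

first zero-pivot column = 2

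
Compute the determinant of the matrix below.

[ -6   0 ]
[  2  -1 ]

Forward elimination:
R2 <- R2 - (-1/3)*R1:  [  0  -1 ]
Upper-triangular form:
[ -6   0 ]
[  0  -1 ]
det(A) = (-1)^0 * (-6) * (-1) = 6  (0 row swaps -> sign +1)

det(A) = 6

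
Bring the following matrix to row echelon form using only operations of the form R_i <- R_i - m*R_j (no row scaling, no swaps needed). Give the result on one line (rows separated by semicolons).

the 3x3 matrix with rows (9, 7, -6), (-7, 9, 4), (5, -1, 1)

REF = [9 7 -6; 0 130/9 -2/3; 0 0 267/65]

Forward elimination:
R2 <- R2 - (-7/9)*R1:  [     0  130/9   -2/3 ]
R3 <- R3 - (5/9)*R1:  [     0  -44/9   13/3 ]
R3 <- R3 - (-22/65)*R2:  [      0       0  267/65 ]
Row echelon form:
[ 9      7      -6 ]
[ 0  130/9    -2/3 ]
[ 0      0  267/65 ]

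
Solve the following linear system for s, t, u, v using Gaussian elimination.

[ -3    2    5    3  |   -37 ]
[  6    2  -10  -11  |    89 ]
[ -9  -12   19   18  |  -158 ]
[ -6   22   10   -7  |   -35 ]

(1, 0, -5, -3)

Forward elimination on [A|b]:
R2 <- R2 - (-2)*R1:  [  0   6   0  -5  15 ]
R3 <- R3 - (3)*R1:  [   0  -18    4    9  -47 ]
R4 <- R4 - (2)*R1:  [   0   18    0  -13   39 ]
R3 <- R3 - (-3)*R2:  [  0   0   4  -6  -2 ]
R4 <- R4 - (3)*R2:  [  0   0   0   2  -6 ]
Row echelon form:
[ -3  2  5   3  |  -37 ]
[  0  6  0  -5  |   15 ]
[  0  0  4  -6  |   -2 ]
[  0  0  0   2  |   -6 ]
Back-substitution:
v = (-6) / 2 = -3
u = (-2 - (-6)*(-3)) / 4 = -5
t = (15 - (-5)*(-3)) / 6 = 0
s = (-37 - (2)*(0) - (5)*(-5) - (3)*(-3)) / -3 = 1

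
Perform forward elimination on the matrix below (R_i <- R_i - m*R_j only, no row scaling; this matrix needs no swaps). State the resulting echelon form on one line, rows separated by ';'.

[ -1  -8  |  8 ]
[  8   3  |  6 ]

Forward elimination:
R2 <- R2 - (-8)*R1:  [   0  -61   70 ]
Row echelon form:
[ -1   -8  |   8 ]
[  0  -61  |  70 ]

REF = [-1 -8 8; 0 -61 70]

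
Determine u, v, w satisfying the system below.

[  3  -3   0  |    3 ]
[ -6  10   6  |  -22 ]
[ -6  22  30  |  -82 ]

(0, -1, -2)

Forward elimination on [A|b]:
R2 <- R2 - (-2)*R1:  [   0    4    6  -16 ]
R3 <- R3 - (-2)*R1:  [   0   16   30  -76 ]
R3 <- R3 - (4)*R2:  [   0    0    6  -12 ]
Row echelon form:
[ 3  -3  0  |    3 ]
[ 0   4  6  |  -16 ]
[ 0   0  6  |  -12 ]
Back-substitution:
w = (-12) / 6 = -2
v = (-16 - (6)*(-2)) / 4 = -1
u = (3 - (-3)*(-1)) / 3 = 0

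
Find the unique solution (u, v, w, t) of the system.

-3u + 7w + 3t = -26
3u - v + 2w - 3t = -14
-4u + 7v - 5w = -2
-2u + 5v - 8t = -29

(-2, -5, -5, 1)

Forward elimination on [A|b]:
R2 <- R2 - (-1)*R1:  [   0   -1    9    0  -40 ]
R3 <- R3 - (4/3)*R1:  [     0      7  -43/3     -4   98/3 ]
R4 <- R4 - (2/3)*R1:  [     0      5  -14/3    -10  -35/3 ]
R3 <- R3 - (-7)*R2:  [      0       0   146/3      -4  -742/3 ]
R4 <- R4 - (-5)*R2:  [      0       0   121/3     -10  -635/3 ]
R4 <- R4 - (121/146)*R3:  [       0        0        0  -488/73  -488/73 ]
Row echelon form:
[ -3   0      7        3  |      -26 ]
[  0  -1      9        0  |      -40 ]
[  0   0  146/3       -4  |   -742/3 ]
[  0   0      0  -488/73  |  -488/73 ]
Back-substitution:
t = (-488/73) / (-488/73) = 1
w = (-742/3 - (-4)*(1)) / (146/3) = -5
v = (-40 - (9)*(-5)) / -1 = -5
u = (-26 - (7)*(-5) - (3)*(1)) / -3 = -2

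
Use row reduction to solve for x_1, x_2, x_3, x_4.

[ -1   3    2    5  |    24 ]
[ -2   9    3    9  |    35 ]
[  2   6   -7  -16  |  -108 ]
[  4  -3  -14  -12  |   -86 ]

Forward elimination on [A|b]:
R2 <- R2 - (2)*R1:  [   0    3   -1   -1  -13 ]
R3 <- R3 - (-2)*R1:  [   0   12   -3   -6  -60 ]
R4 <- R4 - (-4)*R1:  [  0   9  -6   8  10 ]
R3 <- R3 - (4)*R2:  [  0   0   1  -2  -8 ]
R4 <- R4 - (3)*R2:  [  0   0  -3  11  49 ]
R4 <- R4 - (-3)*R3:  [  0   0   0   5  25 ]
Row echelon form:
[ -1  3   2   5  |   24 ]
[  0  3  -1  -1  |  -13 ]
[  0  0   1  -2  |   -8 ]
[  0  0   0   5  |   25 ]
Back-substitution:
x_4 = (25) / 5 = 5
x_3 = (-8 - (-2)*(5)) / 1 = 2
x_2 = (-13 - (-1)*(2) - (-1)*(5)) / 3 = -2
x_1 = (24 - (3)*(-2) - (2)*(2) - (5)*(5)) / -1 = -1

(-1, -2, 2, 5)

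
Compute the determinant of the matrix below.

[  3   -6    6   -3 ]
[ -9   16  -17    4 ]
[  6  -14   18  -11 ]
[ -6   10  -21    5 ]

Forward elimination:
R2 <- R2 - (-3)*R1:  [  0  -2   1  -5 ]
R3 <- R3 - (2)*R1:  [  0  -2   6  -5 ]
R4 <- R4 - (-2)*R1:  [  0  -2  -9  -1 ]
R3 <- R3 - (1)*R2:  [ 0  0  5  0 ]
R4 <- R4 - (1)*R2:  [   0    0  -10    4 ]
R4 <- R4 - (-2)*R3:  [ 0  0  0  4 ]
Upper-triangular form:
[ 3  -6  6  -3 ]
[ 0  -2  1  -5 ]
[ 0   0  5   0 ]
[ 0   0  0   4 ]
det(A) = (-1)^0 * (3) * (-2) * (5) * (4) = -120  (0 row swaps -> sign +1)

det(A) = -120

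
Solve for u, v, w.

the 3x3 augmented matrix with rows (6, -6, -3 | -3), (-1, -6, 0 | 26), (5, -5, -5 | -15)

Forward elimination on [A|b]:
R2 <- R2 - (-1/6)*R1:  [    0    -7  -1/2  51/2 ]
R3 <- R3 - (5/6)*R1:  [     0      0   -5/2  -25/2 ]
Row echelon form:
[ 6  -6    -3  |     -3 ]
[ 0  -7  -1/2  |   51/2 ]
[ 0   0  -5/2  |  -25/2 ]
Back-substitution:
w = (-25/2) / (-5/2) = 5
v = (51/2 - (-1/2)*(5)) / -7 = -4
u = (-3 - (-6)*(-4) - (-3)*(5)) / 6 = -2

(-2, -4, 5)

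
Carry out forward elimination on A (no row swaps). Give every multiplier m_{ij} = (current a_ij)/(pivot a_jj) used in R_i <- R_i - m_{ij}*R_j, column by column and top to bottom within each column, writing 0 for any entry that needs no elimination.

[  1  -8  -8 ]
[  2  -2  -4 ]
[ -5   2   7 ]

multipliers: 2, -5, -19/7

Forward elimination:
R2 <- R2 - (2)*R1:  [  0  14  12 ]
R3 <- R3 - (-5)*R1:  [   0  -38  -33 ]
R3 <- R3 - (-19/7)*R2:  [    0     0  -3/7 ]
Multipliers (in order of application): m_{21} = 2, m_{31} = -5, m_{32} = -19/7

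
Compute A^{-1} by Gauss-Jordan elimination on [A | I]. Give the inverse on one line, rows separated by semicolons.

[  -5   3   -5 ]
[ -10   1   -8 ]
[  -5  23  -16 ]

Gauss-Jordan on [A | I]:
R1 <- (1/-5)*R1:  [    1  -3/5     1  |  -1/5     0     0 ]
R2 <- R2 - (-10)*R1:  [  0  -5   2  |  -2   1   0 ]
R3 <- R3 - (-5)*R1:  [   0   20  -11  |   -1    0    1 ]
R2 <- (1/-5)*R2:  [    0     1  -2/5  |   2/5  -1/5     0 ]
R1 <- R1 - (-3/5)*R2:  [     1      0  19/25  |   1/25  -3/25      0 ]
R3 <- R3 - (20)*R2:  [  0   0  -3  |  -9   4   1 ]
R3 <- (1/-3)*R3:  [    0     0     1  |     3  -4/3  -1/3 ]
R1 <- R1 - (19/25)*R3:  [      1       0       0  |  -56/25   67/75   19/75 ]
R2 <- R2 - (-2/5)*R3:  [      0       1       0  |     8/5  -11/15   -2/15 ]
Right block of [I | A^{-1}] is the inverse:
[ -56/25   67/75  19/75 ]
[    8/5  -11/15  -2/15 ]
[      3    -4/3   -1/3 ]

inverse = [-56/25 67/75 19/75; 8/5 -11/15 -2/15; 3 -4/3 -1/3]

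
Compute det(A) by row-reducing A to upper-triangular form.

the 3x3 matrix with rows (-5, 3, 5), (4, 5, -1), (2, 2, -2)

Forward elimination:
R2 <- R2 - (-4/5)*R1:  [    0  37/5     3 ]
R3 <- R3 - (-2/5)*R1:  [    0  16/5     0 ]
R3 <- R3 - (16/37)*R2:  [      0       0  -48/37 ]
Upper-triangular form:
[ -5     3       5 ]
[  0  37/5       3 ]
[  0     0  -48/37 ]
det(A) = (-1)^0 * (-5) * (37/5) * (-48/37) = 48  (0 row swaps -> sign +1)

det(A) = 48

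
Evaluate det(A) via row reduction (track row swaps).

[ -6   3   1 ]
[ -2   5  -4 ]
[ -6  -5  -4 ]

Forward elimination:
R2 <- R2 - (1/3)*R1:  [     0      4  -13/3 ]
R3 <- R3 - (1)*R1:  [  0  -8  -5 ]
R3 <- R3 - (-2)*R2:  [     0      0  -41/3 ]
Upper-triangular form:
[ -6  3      1 ]
[  0  4  -13/3 ]
[  0  0  -41/3 ]
det(A) = (-1)^0 * (-6) * (4) * (-41/3) = 328  (0 row swaps -> sign +1)

det(A) = 328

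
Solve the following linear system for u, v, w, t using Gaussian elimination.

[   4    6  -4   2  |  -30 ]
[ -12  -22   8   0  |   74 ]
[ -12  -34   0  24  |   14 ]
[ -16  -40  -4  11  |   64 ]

(5, -5, 3, -4)

Forward elimination on [A|b]:
R2 <- R2 - (-3)*R1:  [   0   -4   -4    6  -16 ]
R3 <- R3 - (-3)*R1:  [   0  -16  -12   30  -76 ]
R4 <- R4 - (-4)*R1:  [   0  -16  -20   19  -56 ]
R3 <- R3 - (4)*R2:  [   0    0    4    6  -12 ]
R4 <- R4 - (4)*R2:  [  0   0  -4  -5   8 ]
R4 <- R4 - (-1)*R3:  [  0   0   0   1  -4 ]
Row echelon form:
[ 4   6  -4  2  |  -30 ]
[ 0  -4  -4  6  |  -16 ]
[ 0   0   4  6  |  -12 ]
[ 0   0   0  1  |   -4 ]
Back-substitution:
t = (-4) / 1 = -4
w = (-12 - (6)*(-4)) / 4 = 3
v = (-16 - (-4)*(3) - (6)*(-4)) / -4 = -5
u = (-30 - (6)*(-5) - (-4)*(3) - (2)*(-4)) / 4 = 5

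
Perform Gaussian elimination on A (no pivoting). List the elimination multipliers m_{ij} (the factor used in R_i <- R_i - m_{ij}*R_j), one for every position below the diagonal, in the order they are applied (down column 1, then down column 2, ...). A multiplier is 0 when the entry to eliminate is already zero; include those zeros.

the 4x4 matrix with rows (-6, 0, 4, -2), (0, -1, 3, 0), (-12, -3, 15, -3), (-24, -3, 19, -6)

Forward elimination:
R2: entry in column 1 is already 0 -> m_{21} = 0 (no row operation needed)
R3 <- R3 - (2)*R1:  [  0  -3   7   1 ]
R4 <- R4 - (4)*R1:  [  0  -3   3   2 ]
R3 <- R3 - (3)*R2:  [  0   0  -2   1 ]
R4 <- R4 - (3)*R2:  [  0   0  -6   2 ]
R4 <- R4 - (3)*R3:  [  0   0   0  -1 ]
Multipliers (in order of application): m_{21} = 0, m_{31} = 2, m_{41} = 4, m_{32} = 3, m_{42} = 3, m_{43} = 3

multipliers: 0, 2, 4, 3, 3, 3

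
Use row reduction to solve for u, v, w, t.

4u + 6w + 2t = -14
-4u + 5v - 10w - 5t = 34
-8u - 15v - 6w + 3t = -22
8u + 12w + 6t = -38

Forward elimination on [A|b]:
R2 <- R2 - (-1)*R1:  [  0   5  -4  -3  20 ]
R3 <- R3 - (-2)*R1:  [   0  -15    6    7  -50 ]
R4 <- R4 - (2)*R1:  [   0    0    0    2  -10 ]
R3 <- R3 - (-3)*R2:  [  0   0  -6  -2  10 ]
Row echelon form:
[ 4  0   6   2  |  -14 ]
[ 0  5  -4  -3  |   20 ]
[ 0  0  -6  -2  |   10 ]
[ 0  0   0   2  |  -10 ]
Back-substitution:
t = (-10) / 2 = -5
w = (10 - (-2)*(-5)) / -6 = 0
v = (20 - (-4)*(0) - (-3)*(-5)) / 5 = 1
u = (-14 - (6)*(0) - (2)*(-5)) / 4 = -1

(-1, 1, 0, -5)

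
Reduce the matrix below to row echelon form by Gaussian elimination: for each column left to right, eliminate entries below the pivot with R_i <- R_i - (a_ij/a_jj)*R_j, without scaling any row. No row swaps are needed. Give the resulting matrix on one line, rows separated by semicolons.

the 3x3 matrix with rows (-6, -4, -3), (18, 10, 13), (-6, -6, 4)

Forward elimination:
R2 <- R2 - (-3)*R1:  [  0  -2   4 ]
R3 <- R3 - (1)*R1:  [  0  -2   7 ]
R3 <- R3 - (1)*R2:  [ 0  0  3 ]
Row echelon form:
[ -6  -4  -3 ]
[  0  -2   4 ]
[  0   0   3 ]

REF = [-6 -4 -3; 0 -2 4; 0 0 3]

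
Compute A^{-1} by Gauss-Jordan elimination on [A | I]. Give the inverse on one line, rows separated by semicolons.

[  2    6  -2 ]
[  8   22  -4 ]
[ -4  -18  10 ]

Gauss-Jordan on [A | I]:
R1 <- (1/2)*R1:  [   1    3   -1  |  1/2    0    0 ]
R2 <- R2 - (8)*R1:  [  0  -2   4  |  -4   1   0 ]
R3 <- R3 - (-4)*R1:  [  0  -6   6  |   2   0   1 ]
R2 <- (1/-2)*R2:  [    0     1    -2  |     2  -1/2     0 ]
R1 <- R1 - (3)*R2:  [     1      0      5  |  -11/2    3/2      0 ]
R3 <- R3 - (-6)*R2:  [  0   0  -6  |  14  -3   1 ]
R3 <- (1/-6)*R3:  [    0     0     1  |  -7/3   1/2  -1/6 ]
R1 <- R1 - (5)*R3:  [    1     0     0  |  37/6    -1   5/6 ]
R2 <- R2 - (-2)*R3:  [    0     1     0  |  -8/3   1/2  -1/3 ]
Right block of [I | A^{-1}] is the inverse:
[ 37/6   -1   5/6 ]
[ -8/3  1/2  -1/3 ]
[ -7/3  1/2  -1/6 ]

inverse = [37/6 -1 5/6; -8/3 1/2 -1/3; -7/3 1/2 -1/6]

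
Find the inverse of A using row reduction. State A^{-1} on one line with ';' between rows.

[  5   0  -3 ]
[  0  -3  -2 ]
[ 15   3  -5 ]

Gauss-Jordan on [A | I]:
R1 <- (1/5)*R1:  [    1     0  -3/5  |   1/5     0     0 ]
R3 <- R3 - (15)*R1:  [  0   3   4  |  -3   0   1 ]
R2 <- (1/-3)*R2:  [    0     1   2/3  |     0  -1/3     0 ]
R3 <- R3 - (3)*R2:  [  0   0   2  |  -3   1   1 ]
R3 <- (1/2)*R3:  [    0     0     1  |  -3/2   1/2   1/2 ]
R1 <- R1 - (-3/5)*R3:  [     1      0      0  |  -7/10   3/10   3/10 ]
R2 <- R2 - (2/3)*R3:  [    0     1     0  |     1  -2/3  -1/3 ]
Right block of [I | A^{-1}] is the inverse:
[ -7/10  3/10  3/10 ]
[     1  -2/3  -1/3 ]
[  -3/2   1/2   1/2 ]

inverse = [-7/10 3/10 3/10; 1 -2/3 -1/3; -3/2 1/2 1/2]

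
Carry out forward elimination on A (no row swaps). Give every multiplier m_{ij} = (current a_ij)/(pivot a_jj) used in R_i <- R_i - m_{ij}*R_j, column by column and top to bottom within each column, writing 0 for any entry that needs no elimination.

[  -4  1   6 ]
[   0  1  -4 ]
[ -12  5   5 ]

Forward elimination:
R2: entry in column 1 is already 0 -> m_{21} = 0 (no row operation needed)
R3 <- R3 - (3)*R1:  [   0    2  -13 ]
R3 <- R3 - (2)*R2:  [  0   0  -5 ]
Multipliers (in order of application): m_{21} = 0, m_{31} = 3, m_{32} = 2

multipliers: 0, 3, 2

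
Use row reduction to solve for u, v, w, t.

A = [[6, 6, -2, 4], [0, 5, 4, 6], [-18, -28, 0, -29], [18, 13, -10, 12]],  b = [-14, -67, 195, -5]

Forward elimination on [A|b]:
R3 <- R3 - (-3)*R1:  [   0  -10   -6  -17  153 ]
R4 <- R4 - (3)*R1:  [  0  -5  -4   0  37 ]
R3 <- R3 - (-2)*R2:  [  0   0   2  -5  19 ]
R4 <- R4 - (-1)*R2:  [   0    0    0    6  -30 ]
Row echelon form:
[ 6  6  -2   4  |  -14 ]
[ 0  5   4   6  |  -67 ]
[ 0  0   2  -5  |   19 ]
[ 0  0   0   6  |  -30 ]
Back-substitution:
t = (-30) / 6 = -5
w = (19 - (-5)*(-5)) / 2 = -3
v = (-67 - (4)*(-3) - (6)*(-5)) / 5 = -5
u = (-14 - (6)*(-5) - (-2)*(-3) - (4)*(-5)) / 6 = 5

(5, -5, -3, -5)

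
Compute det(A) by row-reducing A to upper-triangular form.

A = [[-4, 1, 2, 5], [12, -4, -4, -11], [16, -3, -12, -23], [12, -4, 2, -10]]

Forward elimination:
R2 <- R2 - (-3)*R1:  [  0  -1   2   4 ]
R3 <- R3 - (-4)*R1:  [  0   1  -4  -3 ]
R4 <- R4 - (-3)*R1:  [  0  -1   8   5 ]
R3 <- R3 - (-1)*R2:  [  0   0  -2   1 ]
R4 <- R4 - (1)*R2:  [ 0  0  6  1 ]
R4 <- R4 - (-3)*R3:  [ 0  0  0  4 ]
Upper-triangular form:
[ -4   1   2  5 ]
[  0  -1   2  4 ]
[  0   0  -2  1 ]
[  0   0   0  4 ]
det(A) = (-1)^0 * (-4) * (-1) * (-2) * (4) = -32  (0 row swaps -> sign +1)

det(A) = -32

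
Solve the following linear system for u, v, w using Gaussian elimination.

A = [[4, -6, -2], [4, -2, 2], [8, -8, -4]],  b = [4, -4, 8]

Forward elimination on [A|b]:
R2 <- R2 - (1)*R1:  [  0   4   4  -8 ]
R3 <- R3 - (2)*R1:  [ 0  4  0  0 ]
R3 <- R3 - (1)*R2:  [  0   0  -4   8 ]
Row echelon form:
[ 4  -6  -2  |   4 ]
[ 0   4   4  |  -8 ]
[ 0   0  -4  |   8 ]
Back-substitution:
w = (8) / -4 = -2
v = (-8 - (4)*(-2)) / 4 = 0
u = (4 - (-6)*(0) - (-2)*(-2)) / 4 = 0

(0, 0, -2)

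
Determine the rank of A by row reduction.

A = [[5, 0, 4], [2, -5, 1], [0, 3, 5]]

rank(A) = 3

Row reduction:
R2 <- R2 - (2/5)*R1:  [    0    -5  -3/5 ]
R3 <- R3 - (-3/5)*R2:  [      0       0  116/25 ]
Row echelon form:
[ 5   0       4 ]
[ 0  -5    -3/5 ]
[ 0   0  116/25 ]
Nonzero rows / pivot columns: 3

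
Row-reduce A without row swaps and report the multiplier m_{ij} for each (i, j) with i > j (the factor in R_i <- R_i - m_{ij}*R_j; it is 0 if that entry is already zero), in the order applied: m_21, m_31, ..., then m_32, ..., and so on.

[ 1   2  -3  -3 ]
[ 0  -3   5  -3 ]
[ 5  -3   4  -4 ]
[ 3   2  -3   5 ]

Forward elimination:
R2: entry in column 1 is already 0 -> m_{21} = 0 (no row operation needed)
R3 <- R3 - (5)*R1:  [   0  -13   19   11 ]
R4 <- R4 - (3)*R1:  [  0  -4   6  14 ]
R3 <- R3 - (13/3)*R2:  [    0     0  -8/3    24 ]
R4 <- R4 - (4/3)*R2:  [    0     0  -2/3    18 ]
R4 <- R4 - (1/4)*R3:  [  0   0   0  12 ]
Multipliers (in order of application): m_{21} = 0, m_{31} = 5, m_{41} = 3, m_{32} = 13/3, m_{42} = 4/3, m_{43} = 1/4

multipliers: 0, 5, 3, 13/3, 4/3, 1/4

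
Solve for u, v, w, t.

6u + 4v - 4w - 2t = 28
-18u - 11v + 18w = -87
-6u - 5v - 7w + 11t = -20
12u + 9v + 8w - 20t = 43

Forward elimination on [A|b]:
R2 <- R2 - (-3)*R1:  [  0   1   6  -6  -3 ]
R3 <- R3 - (-1)*R1:  [   0   -1  -11    9    8 ]
R4 <- R4 - (2)*R1:  [   0    1   16  -16  -13 ]
R3 <- R3 - (-1)*R2:  [  0   0  -5   3   5 ]
R4 <- R4 - (1)*R2:  [   0    0   10  -10  -10 ]
R4 <- R4 - (-2)*R3:  [  0   0   0  -4   0 ]
Row echelon form:
[ 6  4  -4  -2  |  28 ]
[ 0  1   6  -6  |  -3 ]
[ 0  0  -5   3  |   5 ]
[ 0  0   0  -4  |   0 ]
Back-substitution:
t = (0) / -4 = 0
w = (5 - (3)*(0)) / -5 = -1
v = (-3 - (6)*(-1) - (-6)*(0)) / 1 = 3
u = (28 - (4)*(3) - (-4)*(-1) - (-2)*(0)) / 6 = 2

(2, 3, -1, 0)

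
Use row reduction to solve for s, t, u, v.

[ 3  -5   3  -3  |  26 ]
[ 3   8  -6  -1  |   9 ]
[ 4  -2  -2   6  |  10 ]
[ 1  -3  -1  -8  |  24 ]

(5, -1, 0, -2)

Forward elimination on [A|b]:
R2 <- R2 - (1)*R1:  [   0   13   -9    2  -17 ]
R3 <- R3 - (4/3)*R1:  [     0   14/3     -6     10  -74/3 ]
R4 <- R4 - (1/3)*R1:  [    0  -4/3    -2    -7  46/3 ]
R3 <- R3 - (14/39)*R2:  [       0        0   -36/13   362/39  -724/39 ]
R4 <- R4 - (-4/39)*R2:  [       0        0   -38/13  -265/39   530/39 ]
R4 <- R4 - (19/18)*R3:  [       0        0        0  -448/27   896/27 ]
Row echelon form:
[ 3  -5       3       -3  |       26 ]
[ 0  13      -9        2  |      -17 ]
[ 0   0  -36/13   362/39  |  -724/39 ]
[ 0   0       0  -448/27  |   896/27 ]
Back-substitution:
v = (896/27) / (-448/27) = -2
u = (-724/39 - (362/39)*(-2)) / (-36/13) = 0
t = (-17 - (-9)*(0) - (2)*(-2)) / 13 = -1
s = (26 - (-5)*(-1) - (3)*(0) - (-3)*(-2)) / 3 = 5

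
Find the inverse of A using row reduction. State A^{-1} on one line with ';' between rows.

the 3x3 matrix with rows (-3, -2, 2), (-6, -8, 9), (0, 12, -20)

Gauss-Jordan on [A | I]:
R1 <- (1/-3)*R1:  [    1   2/3  -2/3  |  -1/3     0     0 ]
R2 <- R2 - (-6)*R1:  [  0  -4   5  |  -2   1   0 ]
R2 <- (1/-4)*R2:  [    0     1  -5/4  |   1/2  -1/4     0 ]
R1 <- R1 - (2/3)*R2:  [    1     0   1/6  |  -2/3   1/6     0 ]
R3 <- R3 - (12)*R2:  [  0   0  -5  |  -6   3   1 ]
R3 <- (1/-5)*R3:  [    0     0     1  |   6/5  -3/5  -1/5 ]
R1 <- R1 - (1/6)*R3:  [      1       0       0  |  -13/15    4/15    1/30 ]
R2 <- R2 - (-5/4)*R3:  [    0     1     0  |     2    -1  -1/4 ]
Right block of [I | A^{-1}] is the inverse:
[ -13/15  4/15  1/30 ]
[      2    -1  -1/4 ]
[    6/5  -3/5  -1/5 ]

inverse = [-13/15 4/15 1/30; 2 -1 -1/4; 6/5 -3/5 -1/5]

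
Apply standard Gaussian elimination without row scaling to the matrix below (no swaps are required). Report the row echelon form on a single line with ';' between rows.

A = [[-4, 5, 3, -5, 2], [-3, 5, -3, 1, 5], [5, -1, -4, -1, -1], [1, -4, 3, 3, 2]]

REF = [-4 5 3 -5 2; 0 5/4 -21/4 19/4 7/2; 0 0 109/5 -136/5 -66/5; 0 0 0 269/109 597/109]

Forward elimination:
R2 <- R2 - (3/4)*R1:  [     0    5/4  -21/4   19/4    7/2 ]
R3 <- R3 - (-5/4)*R1:  [     0   21/4   -1/4  -29/4    3/2 ]
R4 <- R4 - (-1/4)*R1:  [     0  -11/4   15/4    7/4    5/2 ]
R3 <- R3 - (21/5)*R2:  [      0       0   109/5  -136/5   -66/5 ]
R4 <- R4 - (-11/5)*R2:  [     0      0  -39/5   61/5   51/5 ]
R4 <- R4 - (-39/109)*R3:  [       0        0        0  269/109  597/109 ]
Row echelon form:
[ -4    5      3       -5        2 ]
[  0  5/4  -21/4     19/4      7/2 ]
[  0    0  109/5   -136/5    -66/5 ]
[  0    0      0  269/109  597/109 ]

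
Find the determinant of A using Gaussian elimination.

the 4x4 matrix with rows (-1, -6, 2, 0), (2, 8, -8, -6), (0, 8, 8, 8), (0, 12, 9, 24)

Forward elimination:
R2 <- R2 - (-2)*R1:  [  0  -4  -4  -6 ]
R3 <- R3 - (-2)*R2:  [  0   0   0  -4 ]
R4 <- R4 - (-3)*R2:  [  0   0  -3   6 ]
R3 <-> R4   (pivot in column 3 was zero)
[ -1  -6   2   0 ]
[  0  -4  -4  -6 ]
[  0   0  -3   6 ]
[  0   0   0  -4 ]
Upper-triangular form:
[ -1  -6   2   0 ]
[  0  -4  -4  -6 ]
[  0   0  -3   6 ]
[  0   0   0  -4 ]
det(A) = (-1)^1 * (-1) * (-4) * (-3) * (-4) = -48  (1 row swap -> sign -1)

det(A) = -48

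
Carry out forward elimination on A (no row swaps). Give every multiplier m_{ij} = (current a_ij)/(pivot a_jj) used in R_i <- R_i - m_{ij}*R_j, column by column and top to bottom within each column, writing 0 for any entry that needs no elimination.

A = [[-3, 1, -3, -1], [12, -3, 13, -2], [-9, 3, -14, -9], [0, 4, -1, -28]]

multipliers: -4, 3, 0, 0, 4, 1

Forward elimination:
R2 <- R2 - (-4)*R1:  [  0   1   1  -6 ]
R3 <- R3 - (3)*R1:  [  0   0  -5  -6 ]
R4: entry in column 1 is already 0 -> m_{41} = 0 (no row operation needed)
R3: entry in column 2 is already 0 -> m_{32} = 0 (no row operation needed)
R4 <- R4 - (4)*R2:  [  0   0  -5  -4 ]
R4 <- R4 - (1)*R3:  [ 0  0  0  2 ]
Multipliers (in order of application): m_{21} = -4, m_{31} = 3, m_{41} = 0, m_{32} = 0, m_{42} = 4, m_{43} = 1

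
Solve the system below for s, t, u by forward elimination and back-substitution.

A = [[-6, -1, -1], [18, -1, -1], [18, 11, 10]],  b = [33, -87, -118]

Forward elimination on [A|b]:
R2 <- R2 - (-3)*R1:  [  0  -4  -4  12 ]
R3 <- R3 - (-3)*R1:  [   0    8    7  -19 ]
R3 <- R3 - (-2)*R2:  [  0   0  -1   5 ]
Row echelon form:
[ -6  -1  -1  |  33 ]
[  0  -4  -4  |  12 ]
[  0   0  -1  |   5 ]
Back-substitution:
u = (5) / -1 = -5
t = (12 - (-4)*(-5)) / -4 = 2
s = (33 - (-1)*(2) - (-1)*(-5)) / -6 = -5

(-5, 2, -5)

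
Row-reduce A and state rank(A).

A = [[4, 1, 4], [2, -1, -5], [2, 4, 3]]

rank(A) = 3

Row reduction:
R2 <- R2 - (1/2)*R1:  [    0  -3/2    -7 ]
R3 <- R3 - (1/2)*R1:  [   0  7/2    1 ]
R3 <- R3 - (-7/3)*R2:  [     0      0  -46/3 ]
Row echelon form:
[ 4     1      4 ]
[ 0  -3/2     -7 ]
[ 0     0  -46/3 ]
Nonzero rows / pivot columns: 3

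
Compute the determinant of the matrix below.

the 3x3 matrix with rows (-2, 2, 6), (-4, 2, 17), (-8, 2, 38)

Forward elimination:
R2 <- R2 - (2)*R1:  [  0  -2   5 ]
R3 <- R3 - (4)*R1:  [  0  -6  14 ]
R3 <- R3 - (3)*R2:  [  0   0  -1 ]
Upper-triangular form:
[ -2   2   6 ]
[  0  -2   5 ]
[  0   0  -1 ]
det(A) = (-1)^0 * (-2) * (-2) * (-1) = -4  (0 row swaps -> sign +1)

det(A) = -4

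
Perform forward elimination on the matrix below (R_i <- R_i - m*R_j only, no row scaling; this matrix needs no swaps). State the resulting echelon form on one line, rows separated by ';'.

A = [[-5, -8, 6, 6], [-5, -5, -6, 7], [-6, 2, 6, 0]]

Forward elimination:
R2 <- R2 - (1)*R1:  [   0    3  -12    1 ]
R3 <- R3 - (6/5)*R1:  [     0   58/5   -6/5  -36/5 ]
R3 <- R3 - (58/15)*R2:  [       0        0    226/5  -166/15 ]
Row echelon form:
[ -5  -8      6        6 ]
[  0   3    -12        1 ]
[  0   0  226/5  -166/15 ]

REF = [-5 -8 6 6; 0 3 -12 1; 0 0 226/5 -166/15]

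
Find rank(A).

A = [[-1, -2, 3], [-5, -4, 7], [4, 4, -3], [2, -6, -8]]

rank(A) = 3

Row reduction:
R2 <- R2 - (5)*R1:  [  0   6  -8 ]
R3 <- R3 - (-4)*R1:  [  0  -4   9 ]
R4 <- R4 - (-2)*R1:  [   0  -10   -2 ]
R3 <- R3 - (-2/3)*R2:  [    0     0  11/3 ]
R4 <- R4 - (-5/3)*R2:  [     0      0  -46/3 ]
R4 <- R4 - (-46/11)*R3:  [ 0  0  0 ]
Row echelon form:
[ -1  -2     3 ]
[  0   6    -8 ]
[  0   0  11/3 ]
[  0   0     0 ]
Nonzero rows / pivot columns: 3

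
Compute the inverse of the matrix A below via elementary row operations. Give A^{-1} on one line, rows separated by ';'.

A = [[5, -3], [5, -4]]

inverse = [4/5 -3/5; 1 -1]

Gauss-Jordan on [A | I]:
R1 <- (1/5)*R1:  [    1  -3/5  |   1/5     0 ]
R2 <- R2 - (5)*R1:  [  0  -1  |  -1   1 ]
R2 <- (1/-1)*R2:  [  0   1  |   1  -1 ]
R1 <- R1 - (-3/5)*R2:  [    1     0  |   4/5  -3/5 ]
Right block of [I | A^{-1}] is the inverse:
[ 4/5  -3/5 ]
[   1    -1 ]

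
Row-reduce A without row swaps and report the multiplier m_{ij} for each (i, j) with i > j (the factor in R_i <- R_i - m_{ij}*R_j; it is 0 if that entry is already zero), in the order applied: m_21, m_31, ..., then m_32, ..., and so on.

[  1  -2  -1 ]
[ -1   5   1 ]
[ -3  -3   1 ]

multipliers: -1, -3, -3

Forward elimination:
R2 <- R2 - (-1)*R1:  [ 0  3  0 ]
R3 <- R3 - (-3)*R1:  [  0  -9  -2 ]
R3 <- R3 - (-3)*R2:  [  0   0  -2 ]
Multipliers (in order of application): m_{21} = -1, m_{31} = -3, m_{32} = -3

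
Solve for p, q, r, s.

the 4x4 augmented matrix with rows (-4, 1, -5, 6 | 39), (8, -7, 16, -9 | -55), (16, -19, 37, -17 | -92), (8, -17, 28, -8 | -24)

Forward elimination on [A|b]:
R2 <- R2 - (-2)*R1:  [  0  -5   6   3  23 ]
R3 <- R3 - (-4)*R1:  [   0  -15   17    7   64 ]
R4 <- R4 - (-2)*R1:  [   0  -15   18    4   54 ]
R3 <- R3 - (3)*R2:  [  0   0  -1  -2  -5 ]
R4 <- R4 - (3)*R2:  [   0    0    0   -5  -15 ]
Row echelon form:
[ -4   1  -5   6  |   39 ]
[  0  -5   6   3  |   23 ]
[  0   0  -1  -2  |   -5 ]
[  0   0   0  -5  |  -15 ]
Back-substitution:
s = (-15) / -5 = 3
r = (-5 - (-2)*(3)) / -1 = -1
q = (23 - (6)*(-1) - (3)*(3)) / -5 = -4
p = (39 - (1)*(-4) - (-5)*(-1) - (6)*(3)) / -4 = -5

(-5, -4, -1, 3)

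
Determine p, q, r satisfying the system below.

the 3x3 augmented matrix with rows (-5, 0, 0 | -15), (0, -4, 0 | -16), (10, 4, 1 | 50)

(3, 4, 4)

Forward elimination on [A|b]:
R3 <- R3 - (-2)*R1:  [  0   4   1  20 ]
R3 <- R3 - (-1)*R2:  [ 0  0  1  4 ]
Row echelon form:
[ -5   0  0  |  -15 ]
[  0  -4  0  |  -16 ]
[  0   0  1  |    4 ]
Back-substitution:
r = (4) / 1 = 4
q = (-16) / -4 = 4
p = (-15) / -5 = 3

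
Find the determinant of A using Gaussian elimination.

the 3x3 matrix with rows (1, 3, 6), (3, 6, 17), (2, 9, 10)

det(A) = 9

Forward elimination:
R2 <- R2 - (3)*R1:  [  0  -3  -1 ]
R3 <- R3 - (2)*R1:  [  0   3  -2 ]
R3 <- R3 - (-1)*R2:  [  0   0  -3 ]
Upper-triangular form:
[ 1   3   6 ]
[ 0  -3  -1 ]
[ 0   0  -3 ]
det(A) = (-1)^0 * (1) * (-3) * (-3) = 9  (0 row swaps -> sign +1)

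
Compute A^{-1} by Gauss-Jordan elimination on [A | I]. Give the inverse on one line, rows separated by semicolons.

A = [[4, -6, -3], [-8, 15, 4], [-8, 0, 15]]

inverse = [75/4 15/2 7/4; 22/3 3 2/3; 10 4 1]

Gauss-Jordan on [A | I]:
R1 <- (1/4)*R1:  [    1  -3/2  -3/4  |   1/4     0     0 ]
R2 <- R2 - (-8)*R1:  [  0   3  -2  |   2   1   0 ]
R3 <- R3 - (-8)*R1:  [   0  -12    9  |    2    0    1 ]
R2 <- (1/3)*R2:  [    0     1  -2/3  |   2/3   1/3     0 ]
R1 <- R1 - (-3/2)*R2:  [    1     0  -7/4  |   5/4   1/2     0 ]
R3 <- R3 - (-12)*R2:  [  0   0   1  |  10   4   1 ]
R1 <- R1 - (-7/4)*R3:  [    1     0     0  |  75/4  15/2   7/4 ]
R2 <- R2 - (-2/3)*R3:  [    0     1     0  |  22/3     3   2/3 ]
Right block of [I | A^{-1}] is the inverse:
[ 75/4  15/2  7/4 ]
[ 22/3     3  2/3 ]
[   10     4    1 ]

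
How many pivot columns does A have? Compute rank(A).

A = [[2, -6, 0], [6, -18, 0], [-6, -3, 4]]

Row reduction:
R2 <- R2 - (3)*R1:  [ 0  0  0 ]
R3 <- R3 - (-3)*R1:  [   0  -21    4 ]
R2 <-> R3   (pivot in column 2 was zero)
[ 2   -6  0 ]
[ 0  -21  4 ]
[ 0    0  0 ]
Row echelon form:
[ 2   -6  0 ]
[ 0  -21  4 ]
[ 0    0  0 ]
Nonzero rows / pivot columns: 2

rank(A) = 2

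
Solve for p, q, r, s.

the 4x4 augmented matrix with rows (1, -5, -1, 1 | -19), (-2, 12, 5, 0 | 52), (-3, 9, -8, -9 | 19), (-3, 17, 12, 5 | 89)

(-1, 5, -2, 5)

Forward elimination on [A|b]:
R2 <- R2 - (-2)*R1:  [  0   2   3   2  14 ]
R3 <- R3 - (-3)*R1:  [   0   -6  -11   -6  -38 ]
R4 <- R4 - (-3)*R1:  [  0   2   9   8  32 ]
R3 <- R3 - (-3)*R2:  [  0   0  -2   0   4 ]
R4 <- R4 - (1)*R2:  [  0   0   6   6  18 ]
R4 <- R4 - (-3)*R3:  [  0   0   0   6  30 ]
Row echelon form:
[ 1  -5  -1  1  |  -19 ]
[ 0   2   3  2  |   14 ]
[ 0   0  -2  0  |    4 ]
[ 0   0   0  6  |   30 ]
Back-substitution:
s = (30) / 6 = 5
r = (4) / -2 = -2
q = (14 - (3)*(-2) - (2)*(5)) / 2 = 5
p = (-19 - (-5)*(5) - (-1)*(-2) - (1)*(5)) / 1 = -1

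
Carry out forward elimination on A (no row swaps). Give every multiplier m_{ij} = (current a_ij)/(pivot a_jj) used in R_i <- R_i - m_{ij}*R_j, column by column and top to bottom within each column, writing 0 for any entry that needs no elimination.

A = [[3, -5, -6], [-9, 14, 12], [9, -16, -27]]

multipliers: -3, 3, 1

Forward elimination:
R2 <- R2 - (-3)*R1:  [  0  -1  -6 ]
R3 <- R3 - (3)*R1:  [  0  -1  -9 ]
R3 <- R3 - (1)*R2:  [  0   0  -3 ]
Multipliers (in order of application): m_{21} = -3, m_{31} = 3, m_{32} = 1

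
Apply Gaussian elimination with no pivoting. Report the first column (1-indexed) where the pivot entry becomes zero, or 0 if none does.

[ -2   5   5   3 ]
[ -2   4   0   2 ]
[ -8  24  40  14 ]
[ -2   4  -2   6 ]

first zero-pivot column = 3

Naive forward elimination:
R2 <- R2 - (1)*R1:  [  0  -1  -5  -1 ]
R3 <- R3 - (4)*R1:  [  0   4  20   2 ]
R4 <- R4 - (1)*R1:  [  0  -1  -7   3 ]
R3 <- R3 - (-4)*R2:  [  0   0   0  -2 ]
R4 <- R4 - (1)*R2:  [  0   0  -2   4 ]
Matrix at this point:
[ -2   5   5   3 ]
[  0  -1  -5  -1 ]
[  0   0   0  -2 ]
[  0   0  -2   4 ]
Pivot entry (3,3) is zero but row 4 has -2 in column 3 -> naive elimination stops; a row interchange (e.g. R3 <-> R4) would be required here.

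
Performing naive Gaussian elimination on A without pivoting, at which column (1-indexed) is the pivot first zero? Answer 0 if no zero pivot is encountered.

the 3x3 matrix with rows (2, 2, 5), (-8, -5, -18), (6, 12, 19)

Naive forward elimination:
R2 <- R2 - (-4)*R1:  [ 0  3  2 ]
R3 <- R3 - (3)*R1:  [ 0  6  4 ]
R3 <- R3 - (2)*R2:  [ 0  0  0 ]
Matrix at this point:
[ 2  2  5 ]
[ 0  3  2 ]
[ 0  0  0 ]
Pivot entry (3,3) in the last row is zero and there are no rows below to swap with -> zero pivot in column 3 (A is singular).

first zero-pivot column = 3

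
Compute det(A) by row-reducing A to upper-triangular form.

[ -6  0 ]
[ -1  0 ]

det(A) = 0

Forward elimination:
R2 <- R2 - (1/6)*R1:  [ 0  0 ]
Upper-triangular form:
[ -6  0 ]
[  0  0 ]
det(A) = (-1)^0 * (-6) * (0) = 0  (0 row swaps -> sign +1)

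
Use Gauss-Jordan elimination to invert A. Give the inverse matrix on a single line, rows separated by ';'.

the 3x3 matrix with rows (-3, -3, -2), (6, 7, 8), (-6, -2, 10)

Gauss-Jordan on [A | I]:
R1 <- (1/-3)*R1:  [    1     1   2/3  |  -1/3     0     0 ]
R2 <- R2 - (6)*R1:  [ 0  1  4  |  2  1  0 ]
R3 <- R3 - (-6)*R1:  [  0   4  14  |  -2   0   1 ]
R1 <- R1 - (1)*R2:  [     1      0  -10/3  |   -7/3     -1      0 ]
R3 <- R3 - (4)*R2:  [   0    0   -2  |  -10   -4    1 ]
R3 <- (1/-2)*R3:  [    0     0     1  |     5     2  -1/2 ]
R1 <- R1 - (-10/3)*R3:  [    1     0     0  |  43/3  17/3  -5/3 ]
R2 <- R2 - (4)*R3:  [   0    1    0  |  -18   -7    2 ]
Right block of [I | A^{-1}] is the inverse:
[ 43/3  17/3  -5/3 ]
[  -18    -7     2 ]
[    5     2  -1/2 ]

inverse = [43/3 17/3 -5/3; -18 -7 2; 5 2 -1/2]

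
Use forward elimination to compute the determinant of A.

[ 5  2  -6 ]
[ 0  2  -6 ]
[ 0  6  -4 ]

Forward elimination:
R3 <- R3 - (3)*R2:  [  0   0  14 ]
Upper-triangular form:
[ 5  2  -6 ]
[ 0  2  -6 ]
[ 0  0  14 ]
det(A) = (-1)^0 * (5) * (2) * (14) = 140  (0 row swaps -> sign +1)

det(A) = 140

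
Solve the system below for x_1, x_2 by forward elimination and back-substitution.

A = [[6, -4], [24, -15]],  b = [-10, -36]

(1, 4)

Forward elimination on [A|b]:
R2 <- R2 - (4)*R1:  [ 0  1  4 ]
Row echelon form:
[ 6  -4  |  -10 ]
[ 0   1  |    4 ]
Back-substitution:
x_2 = (4) / 1 = 4
x_1 = (-10 - (-4)*(4)) / 6 = 1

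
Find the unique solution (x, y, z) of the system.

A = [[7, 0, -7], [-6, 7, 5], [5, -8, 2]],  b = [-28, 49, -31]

Forward elimination on [A|b]:
R2 <- R2 - (-6/7)*R1:  [  0   7  -1  25 ]
R3 <- R3 - (5/7)*R1:  [   0   -8    7  -11 ]
R3 <- R3 - (-8/7)*R2:  [     0      0   41/7  123/7 ]
Row echelon form:
[ 7  0    -7  |    -28 ]
[ 0  7    -1  |     25 ]
[ 0  0  41/7  |  123/7 ]
Back-substitution:
z = (123/7) / (41/7) = 3
y = (25 - (-1)*(3)) / 7 = 4
x = (-28 - (-7)*(3)) / 7 = -1

(-1, 4, 3)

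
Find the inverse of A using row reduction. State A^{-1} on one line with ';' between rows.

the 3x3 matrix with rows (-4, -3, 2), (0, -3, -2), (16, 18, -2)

inverse = [7/4 5/4 1/2; -4/3 -1 -1/3; 2 1 1/2]

Gauss-Jordan on [A | I]:
R1 <- (1/-4)*R1:  [    1   3/4  -1/2  |  -1/4     0     0 ]
R3 <- R3 - (16)*R1:  [ 0  6  6  |  4  0  1 ]
R2 <- (1/-3)*R2:  [    0     1   2/3  |     0  -1/3     0 ]
R1 <- R1 - (3/4)*R2:  [    1     0    -1  |  -1/4   1/4     0 ]
R3 <- R3 - (6)*R2:  [ 0  0  2  |  4  2  1 ]
R3 <- (1/2)*R3:  [   0    0    1  |    2    1  1/2 ]
R1 <- R1 - (-1)*R3:  [   1    0    0  |  7/4  5/4  1/2 ]
R2 <- R2 - (2/3)*R3:  [    0     1     0  |  -4/3    -1  -1/3 ]
Right block of [I | A^{-1}] is the inverse:
[  7/4  5/4   1/2 ]
[ -4/3   -1  -1/3 ]
[    2    1   1/2 ]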